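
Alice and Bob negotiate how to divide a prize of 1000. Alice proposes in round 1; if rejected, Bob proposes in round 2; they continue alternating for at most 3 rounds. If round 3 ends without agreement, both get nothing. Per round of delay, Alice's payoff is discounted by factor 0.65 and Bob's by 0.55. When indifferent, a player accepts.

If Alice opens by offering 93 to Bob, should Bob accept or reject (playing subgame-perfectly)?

Reject

Work out Bob's continuation value if the offer is rejected.
Round 3 (Alice proposes): Bob will accept anything ≥ 0, so Alice offers 0 and keeps 1000.
Round 2 (Bob proposes): Alice can get 1000 next round, worth 0.65 × 1000 = 650 now; Bob offers that and keeps 350.
So by rejecting in round 1, Bob gets 350 next round, worth 0.55 × 350 = 192.5 now.
Offer 93 < 192.5, so Bob rejects.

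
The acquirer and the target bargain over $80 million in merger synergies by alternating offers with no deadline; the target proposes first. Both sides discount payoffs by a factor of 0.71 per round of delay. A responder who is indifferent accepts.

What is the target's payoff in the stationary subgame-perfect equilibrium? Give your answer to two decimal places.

In a stationary SPE each proposer offers the other exactly their discounted continuation value.
If the target keeps x when proposing and the acquirer keeps y when proposing, then x = 80 − 0.71y and y = 80 − 0.71x.
Solving: x = 80(1 − 0.71) / (1 − 0.71·0.71) = 23.2 / 0.4959 ≈ 46.7836.
The acquirer gets 80 − 46.7836 ≈ 33.2164.

46.78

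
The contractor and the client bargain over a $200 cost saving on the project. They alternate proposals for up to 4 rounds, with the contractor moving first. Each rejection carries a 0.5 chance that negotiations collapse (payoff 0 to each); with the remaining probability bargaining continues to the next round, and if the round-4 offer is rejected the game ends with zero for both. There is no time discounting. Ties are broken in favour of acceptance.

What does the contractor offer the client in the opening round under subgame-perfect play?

75

Round 4 (the client proposes): the contractor will accept anything ≥ 0, so the client offers 0 and keeps 200.
Round 3 (the contractor proposes): rejecting gives the client an expected 0.5 × 200 = 100, so the contractor offers 100, keeping 100.
Round 2 (the client proposes): rejecting gives the contractor an expected 0.5 × 100 = 50. The client offers 50 and keeps 200 − 50 = 150.
Round 1 (the contractor proposes): rejecting gives the client an expected 0.5 × 150 = 75; the contractor offers that and keeps 125.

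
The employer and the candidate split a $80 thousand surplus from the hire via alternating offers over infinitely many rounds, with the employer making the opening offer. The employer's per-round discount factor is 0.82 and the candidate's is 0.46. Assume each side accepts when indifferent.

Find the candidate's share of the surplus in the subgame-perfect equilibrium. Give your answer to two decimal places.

In a stationary SPE each proposer offers the other exactly their discounted continuation value.
If the employer keeps x when proposing and the candidate keeps y when proposing, then x = 80 − 0.46y and y = 80 − 0.82x.
Solving: x = 80(1 − 0.46) / (1 − 0.82·0.46) = 43.2 / 0.6228 ≈ 69.3642.
The candidate gets 80 − 69.3642 ≈ 10.6358.

10.64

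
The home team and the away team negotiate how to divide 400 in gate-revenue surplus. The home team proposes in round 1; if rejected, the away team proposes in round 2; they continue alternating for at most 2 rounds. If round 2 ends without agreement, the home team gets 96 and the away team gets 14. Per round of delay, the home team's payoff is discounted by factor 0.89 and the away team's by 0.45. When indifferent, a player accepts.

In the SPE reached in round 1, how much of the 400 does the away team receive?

136.8

Round 2 (the away team proposes): the home team gets 96 if talks fail, so the away team offers 96 and keeps 304.
Round 1 (the home team proposes): the away team can get 304 next round, worth 0.45 × 304 = 136.8 now; the home team offers that and keeps 263.2.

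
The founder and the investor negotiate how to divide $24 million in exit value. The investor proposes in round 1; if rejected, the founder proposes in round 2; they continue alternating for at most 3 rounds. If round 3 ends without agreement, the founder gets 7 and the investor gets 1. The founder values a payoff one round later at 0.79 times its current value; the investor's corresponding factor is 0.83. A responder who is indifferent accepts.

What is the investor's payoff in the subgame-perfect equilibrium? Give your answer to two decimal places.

16.19

By backward induction:
Round 3 (the investor proposes): the founder gets 7 if talks fail, so the investor offers 7 and keeps 17.
Round 2 (the founder proposes): the investor can get 17 next round, worth 0.83 × 17 = 14.11 now; the founder offers that and keeps 9.89.
Round 1 (the investor proposes): the founder can get 9.89 next round, worth 0.79 × 9.89 = 7.8131 now; the investor offers that and keeps 16.1869.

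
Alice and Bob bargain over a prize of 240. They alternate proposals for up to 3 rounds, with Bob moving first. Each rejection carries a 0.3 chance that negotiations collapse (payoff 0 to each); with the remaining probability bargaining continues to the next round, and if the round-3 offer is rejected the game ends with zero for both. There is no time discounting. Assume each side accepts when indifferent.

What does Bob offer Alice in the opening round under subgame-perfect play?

Round 3 (Bob proposes): Alice will accept anything ≥ 0, so Bob offers 0 and keeps 240.
Round 2 (Alice proposes): rejecting gives Bob an expected 0.7 × 240 = 168, so Alice offers 168, keeping 72.
Round 1 (Bob proposes): rejecting gives Alice an expected 0.7 × 72 = 50.4. Bob offers 50.4 and keeps 240 − 50.4 = 189.6.

50.4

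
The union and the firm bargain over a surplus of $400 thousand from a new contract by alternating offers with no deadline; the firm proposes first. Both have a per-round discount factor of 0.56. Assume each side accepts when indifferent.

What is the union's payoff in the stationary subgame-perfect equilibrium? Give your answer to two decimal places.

In a stationary SPE each proposer offers the other exactly their discounted continuation value.
If the firm keeps x when proposing and the union keeps y when proposing, then x = 400 − 0.56y and y = 400 − 0.56x.
Solving: x = 400(1 − 0.56) / (1 − 0.56·0.56) = 176 / 0.6864 ≈ 256.4103.
The union gets 400 − 256.4103 ≈ 143.5897.

143.59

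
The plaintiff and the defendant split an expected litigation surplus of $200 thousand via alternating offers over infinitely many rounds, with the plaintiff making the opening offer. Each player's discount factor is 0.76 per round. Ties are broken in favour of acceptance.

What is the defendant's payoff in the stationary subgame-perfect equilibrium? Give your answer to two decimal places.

86.36

In a stationary SPE each proposer offers the other exactly their discounted continuation value.
If the plaintiff keeps x when proposing and the defendant keeps y when proposing, then x = 200 − 0.76y and y = 200 − 0.76x.
Solving: x = 200(1 − 0.76) / (1 − 0.76·0.76) = 48 / 0.4224 ≈ 113.6364.
The defendant gets 200 − 113.6364 ≈ 86.3636.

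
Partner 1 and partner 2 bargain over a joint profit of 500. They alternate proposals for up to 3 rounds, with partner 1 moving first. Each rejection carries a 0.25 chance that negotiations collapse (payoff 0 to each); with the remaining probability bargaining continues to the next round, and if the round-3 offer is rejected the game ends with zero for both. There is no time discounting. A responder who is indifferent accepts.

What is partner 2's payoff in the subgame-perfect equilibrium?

93.75

Round 3 (partner 1 proposes): rejection yields 0 for partner 2; partner 1 offers 0 and keeps 500.
Round 2 (partner 2 proposes): rejecting gives partner 1 an expected 0.75 × 500 = 375, so partner 2 offers 375, keeping 125.
Round 1 (partner 1 proposes): rejecting gives partner 2 an expected 0.75 × 125 = 93.75; partner 1 offers that and keeps 406.25.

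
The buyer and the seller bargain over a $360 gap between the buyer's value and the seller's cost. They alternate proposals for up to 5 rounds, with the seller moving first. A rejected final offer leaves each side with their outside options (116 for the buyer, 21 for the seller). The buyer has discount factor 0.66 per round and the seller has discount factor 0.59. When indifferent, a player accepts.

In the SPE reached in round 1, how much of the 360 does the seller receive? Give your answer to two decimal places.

Round 5 (the seller proposes): the buyer gets 116 if talks fail, so the seller offers 116 and keeps 244.
Round 4 (the buyer proposes): the seller can get 244 next round, worth 0.59 × 244 = 143.96 now; the buyer offers that and keeps 216.04.
Round 3 (the seller proposes): the buyer can get 216.04 next round, worth 0.66 × 216.04 = 142.5864 now; the seller offers that and keeps 217.4136.
Round 2 (the buyer proposes): the seller can get 217.4136 next round, worth 0.59 × 217.4136 = 128.274024 now; the buyer offers that and keeps 231.725976.
Round 1 (the seller proposes): the buyer can get 231.725976 next round, worth 0.66 × 231.725976 = 152.93914416 now, so the seller offers 152.93914416, keeping 207.06085584.

207.06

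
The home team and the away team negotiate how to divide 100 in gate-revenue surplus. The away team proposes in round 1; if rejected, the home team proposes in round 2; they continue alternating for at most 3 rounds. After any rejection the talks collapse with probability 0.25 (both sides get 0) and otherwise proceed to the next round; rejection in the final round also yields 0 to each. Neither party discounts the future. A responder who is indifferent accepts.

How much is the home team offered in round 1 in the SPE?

18.75

Round 3 (the away team proposes): the home team will accept anything ≥ 0, so the away team offers 0 and keeps 100.
Round 2 (the home team proposes): rejecting gives the away team an expected 0.75 × 100 = 75. The home team offers 75 and keeps 100 − 75 = 25.
Round 1 (the away team proposes): rejecting gives the home team an expected 0.75 × 25 = 18.75, so the away team offers 18.75, keeping 81.25.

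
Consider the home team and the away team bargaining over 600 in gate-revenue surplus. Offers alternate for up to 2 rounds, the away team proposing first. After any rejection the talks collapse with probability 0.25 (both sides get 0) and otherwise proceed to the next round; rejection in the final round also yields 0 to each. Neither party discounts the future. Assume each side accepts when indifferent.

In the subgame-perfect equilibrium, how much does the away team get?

150

Round 2 (the home team proposes): the away team will accept anything ≥ 0, so the home team offers 0 and keeps 600.
Round 1 (the away team proposes): rejecting gives the home team an expected 0.75 × 600 = 450, so the away team offers 450, keeping 150.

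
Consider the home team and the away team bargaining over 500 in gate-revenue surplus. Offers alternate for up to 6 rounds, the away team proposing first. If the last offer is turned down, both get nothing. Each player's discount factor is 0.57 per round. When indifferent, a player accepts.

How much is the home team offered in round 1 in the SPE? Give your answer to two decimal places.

Solve by backward induction from round 6.
Round 6 (the home team proposes): the away team will accept anything ≥ 0, so the home team offers 0 and keeps 500.
Round 5 (the away team proposes): the home team can get 500 next round, worth 0.57 × 500 = 285 now, so the away team offers 285, keeping 215.
Round 4 (the home team proposes): the away team can get 215 next round, worth 0.57 × 215 = 122.55 now; the home team offers that and keeps 377.45.
Round 3 (the away team proposes): the home team can get 377.45 next round, worth 0.57 × 377.45 = 215.1465 now, so the away team offers 215.1465, keeping 284.8535.
Round 2 (the home team proposes): the away team can get 284.8535 next round, worth 0.57 × 284.8535 = 162.366495 now; the home team offers that and keeps 337.633505.
Round 1 (the away team proposes): the home team can get 337.633505 next round, worth 0.57 × 337.633505 = 192.45109785 now, so the away team offers 192.45109785, keeping 307.54890215.

192.45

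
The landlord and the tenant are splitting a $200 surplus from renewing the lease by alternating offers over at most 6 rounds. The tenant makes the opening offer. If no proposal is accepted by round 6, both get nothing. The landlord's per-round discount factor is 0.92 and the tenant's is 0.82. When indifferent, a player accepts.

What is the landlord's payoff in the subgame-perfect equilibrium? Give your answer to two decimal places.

162.82

Round 6 (the landlord proposes): the tenant will accept anything ≥ 0, so the landlord offers 0 and keeps 200.
Round 5 (the tenant proposes): the landlord can get 200 next round, worth 0.92 × 200 = 184 now. The tenant offers 184 and keeps 200 − 184 = 16.
Round 4 (the landlord proposes): the tenant can get 16 next round, worth 0.82 × 16 = 13.12 now; the landlord offers that and keeps 186.88.
Round 3 (the tenant proposes): the landlord can get 186.88 next round, worth 0.92 × 186.88 = 171.9296 now, so the tenant offers 171.9296, keeping 28.0704.
Round 2 (the landlord proposes): the tenant can get 28.0704 next round, worth 0.82 × 28.0704 = 23.017728 now, so the landlord offers 23.017728, keeping 176.982272.
Round 1 (the tenant proposes): the landlord can get 176.982272 next round, worth 0.92 × 176.982272 = 162.82369024 now, so the tenant offers 162.82369024, keeping 37.17630976.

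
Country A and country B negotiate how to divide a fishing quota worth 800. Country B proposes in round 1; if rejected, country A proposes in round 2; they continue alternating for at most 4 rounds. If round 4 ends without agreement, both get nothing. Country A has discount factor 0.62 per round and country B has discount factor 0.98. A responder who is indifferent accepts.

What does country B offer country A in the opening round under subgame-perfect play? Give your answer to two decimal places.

Work backward from the last round.
Round 4 (country A proposes): rejection yields 0 for country B; country A offers 0 and keeps 800.
Round 3 (country B proposes): country A can get 800 next round, worth 0.62 × 800 = 496 now; country B offers that and keeps 304.
Round 2 (country A proposes): country B can get 304 next round, worth 0.98 × 304 = 297.92 now, so country A offers 297.92, keeping 502.08.
Round 1 (country B proposes): country A can get 502.08 next round, worth 0.62 × 502.08 = 311.2896 now. Country B offers 311.2896 and keeps 800 − 311.2896 = 488.7104.

311.29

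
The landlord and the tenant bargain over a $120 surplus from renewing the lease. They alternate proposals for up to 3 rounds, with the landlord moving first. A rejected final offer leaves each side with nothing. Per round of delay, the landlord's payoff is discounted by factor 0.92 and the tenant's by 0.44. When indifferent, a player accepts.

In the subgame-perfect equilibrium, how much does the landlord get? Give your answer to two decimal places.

115.78

Round 3 (the landlord proposes): rejection yields 0 for the tenant; the landlord offers 0 and keeps 120.
Round 2 (the tenant proposes): the landlord can get 120 next round, worth 0.92 × 120 = 110.4 now, so the tenant offers 110.4, keeping 9.6.
Round 1 (the landlord proposes): the tenant can get 9.6 next round, worth 0.44 × 9.6 = 4.224 now, so the landlord offers 4.224, keeping 115.776.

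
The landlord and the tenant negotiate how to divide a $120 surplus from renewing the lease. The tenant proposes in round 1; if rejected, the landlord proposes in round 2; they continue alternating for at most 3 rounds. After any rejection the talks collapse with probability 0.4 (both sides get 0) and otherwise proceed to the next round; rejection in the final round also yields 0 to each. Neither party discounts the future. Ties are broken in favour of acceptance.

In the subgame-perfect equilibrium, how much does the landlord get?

By backward induction:
Round 3 (the tenant proposes): the landlord will accept anything ≥ 0, so the tenant offers 0 and keeps 120.
Round 2 (the landlord proposes): rejecting gives the tenant an expected 0.6 × 120 = 72, so the landlord offers 72, keeping 48.
Round 1 (the tenant proposes): rejecting gives the landlord an expected 0.6 × 48 = 28.8; the tenant offers that and keeps 91.2.

28.8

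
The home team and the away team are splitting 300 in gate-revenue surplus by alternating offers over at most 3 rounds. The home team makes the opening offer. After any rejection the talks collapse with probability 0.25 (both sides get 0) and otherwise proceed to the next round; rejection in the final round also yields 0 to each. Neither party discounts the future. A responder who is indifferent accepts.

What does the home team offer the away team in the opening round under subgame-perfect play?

Round 3 (the home team proposes): the away team will accept anything ≥ 0, so the home team offers 0 and keeps 300.
Round 2 (the away team proposes): rejecting gives the home team an expected 0.75 × 300 = 225; the away team offers that and keeps 75.
Round 1 (the home team proposes): rejecting gives the away team an expected 0.75 × 75 = 56.25, so the home team offers 56.25, keeping 243.75.

56.25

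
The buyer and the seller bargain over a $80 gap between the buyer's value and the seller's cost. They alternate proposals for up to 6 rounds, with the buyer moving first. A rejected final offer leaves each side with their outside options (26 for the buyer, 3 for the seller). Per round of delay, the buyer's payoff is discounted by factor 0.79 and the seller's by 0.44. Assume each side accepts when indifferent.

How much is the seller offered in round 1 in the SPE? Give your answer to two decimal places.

Work backward from the last round.
Round 6 (the seller proposes): the buyer gets 26 if talks fail, so the seller offers 26 and keeps 54.
Round 5 (the buyer proposes): the seller can get 54 next round, worth 0.44 × 54 = 23.76 now, so the buyer offers 23.76, keeping 56.24.
Round 4 (the seller proposes): the buyer can get 56.24 next round, worth 0.79 × 56.24 = 44.4296 now, so the seller offers 44.4296, keeping 35.5704.
Round 3 (the buyer proposes): the seller can get 35.5704 next round, worth 0.44 × 35.5704 = 15.650976 now; the buyer offers that and keeps 64.349024.
Round 2 (the seller proposes): the buyer can get 64.349024 next round, worth 0.79 × 64.349024 = 50.83572896 now; the seller offers that and keeps 29.16427104.
Round 1 (the buyer proposes): the seller can get 29.16427104 next round, worth 0.44 × 29.16427104 = 12.8322792576 now, so the buyer offers 12.8322792576, keeping 67.1677207424.

12.83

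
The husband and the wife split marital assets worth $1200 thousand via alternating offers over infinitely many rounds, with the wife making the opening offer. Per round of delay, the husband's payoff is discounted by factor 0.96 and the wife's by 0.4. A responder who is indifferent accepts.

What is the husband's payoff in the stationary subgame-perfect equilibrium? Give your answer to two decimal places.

In a stationary SPE each proposer offers the other exactly their discounted continuation value.
If the wife keeps x when proposing and the husband keeps y when proposing, then x = 1200 − 0.96y and y = 1200 − 0.4x.
Solving: x = 1200(1 − 0.96) / (1 − 0.4·0.96) = 48 / 0.616 ≈ 77.9221.
The husband gets 1200 − 77.9221 ≈ 1122.0779.

1122.08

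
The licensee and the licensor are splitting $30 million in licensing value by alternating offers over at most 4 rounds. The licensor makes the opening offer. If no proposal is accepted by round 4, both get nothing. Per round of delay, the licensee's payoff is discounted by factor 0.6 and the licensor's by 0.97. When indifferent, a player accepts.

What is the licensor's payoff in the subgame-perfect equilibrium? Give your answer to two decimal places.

Round 4 (the licensee proposes): rejection yields 0 for the licensor; the licensee offers 0 and keeps 30.
Round 3 (the licensor proposes): the licensee can get 30 next round, worth 0.6 × 30 = 18 now. The licensor offers 18 and keeps 30 − 18 = 12.
Round 2 (the licensee proposes): the licensor can get 12 next round, worth 0.97 × 12 = 11.64 now, so the licensee offers 11.64, keeping 18.36.
Round 1 (the licensor proposes): the licensee can get 18.36 next round, worth 0.6 × 18.36 = 11.016 now, so the licensor offers 11.016, keeping 18.984.

18.98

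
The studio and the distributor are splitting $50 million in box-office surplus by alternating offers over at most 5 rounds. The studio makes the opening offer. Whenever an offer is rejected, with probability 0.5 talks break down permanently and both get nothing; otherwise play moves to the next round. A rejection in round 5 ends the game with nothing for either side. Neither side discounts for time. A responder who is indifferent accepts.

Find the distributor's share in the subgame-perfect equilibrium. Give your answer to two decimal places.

Round 5 (the studio proposes): rejection yields 0 for the distributor; the studio offers 0 and keeps 50.
Round 4 (the distributor proposes): rejecting gives the studio an expected 0.5 × 50 = 25. The distributor offers 25 and keeps 50 − 25 = 25.
Round 3 (the studio proposes): rejecting gives the distributor an expected 0.5 × 25 = 12.5. The studio offers 12.5 and keeps 50 − 12.5 = 37.5.
Round 2 (the distributor proposes): rejecting gives the studio an expected 0.5 × 37.5 = 18.75. The distributor offers 18.75 and keeps 50 − 18.75 = 31.25.
Round 1 (the studio proposes): rejecting gives the distributor an expected 0.5 × 31.25 = 15.625. The studio offers 15.625 and keeps 50 − 15.625 = 34.375.

15.63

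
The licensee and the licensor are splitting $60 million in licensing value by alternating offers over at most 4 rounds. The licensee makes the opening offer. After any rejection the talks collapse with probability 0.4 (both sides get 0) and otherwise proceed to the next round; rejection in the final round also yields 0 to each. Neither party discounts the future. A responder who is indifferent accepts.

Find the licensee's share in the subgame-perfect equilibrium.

Round 4 (the licensor proposes): the licensee will accept anything ≥ 0, so the licensor offers 0 and keeps 60.
Round 3 (the licensee proposes): rejecting gives the licensor an expected 0.6 × 60 = 36. The licensee offers 36 and keeps 60 − 36 = 24.
Round 2 (the licensor proposes): rejecting gives the licensee an expected 0.6 × 24 = 14.4, so the licensor offers 14.4, keeping 45.6.
Round 1 (the licensee proposes): rejecting gives the licensor an expected 0.6 × 45.6 = 27.36. The licensee offers 27.36 and keeps 60 − 27.36 = 32.64.

32.64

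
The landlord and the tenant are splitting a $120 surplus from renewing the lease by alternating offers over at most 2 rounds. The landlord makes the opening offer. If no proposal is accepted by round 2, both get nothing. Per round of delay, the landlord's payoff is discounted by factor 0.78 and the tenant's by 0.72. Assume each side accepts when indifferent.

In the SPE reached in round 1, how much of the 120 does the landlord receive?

33.6

Round 2 (the tenant proposes): the landlord will accept anything ≥ 0, so the tenant offers 0 and keeps 120.
Round 1 (the landlord proposes): the tenant can get 120 next round, worth 0.72 × 120 = 86.4 now. The landlord offers 86.4 and keeps 120 − 86.4 = 33.6.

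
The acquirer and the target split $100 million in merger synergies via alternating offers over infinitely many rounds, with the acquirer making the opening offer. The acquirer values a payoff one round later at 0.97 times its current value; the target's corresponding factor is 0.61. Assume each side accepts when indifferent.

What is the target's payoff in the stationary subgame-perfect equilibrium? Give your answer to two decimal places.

4.48

When the acquirer proposes, the target accepts any offer worth at least 0.61 times what the target would get by proposing next round; and vice versa.
This gives x = 100 − 0.61y and y = 100 − 0.97x, where x and y are each side's share when it proposes.
Hence (1 − 0.61·0.97)x = 100(1 − 0.61), i.e. 0.4083·x = 39.
x ≈ 95.5180; the target's share is 100 − x ≈ 4.4820.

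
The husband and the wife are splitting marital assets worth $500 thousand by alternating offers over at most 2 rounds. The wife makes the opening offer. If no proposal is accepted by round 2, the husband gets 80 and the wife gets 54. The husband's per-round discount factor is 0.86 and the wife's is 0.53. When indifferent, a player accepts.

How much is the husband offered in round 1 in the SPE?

383.56

Round 2 (the husband proposes): the wife gets 54 if talks fail, so the husband offers 54 and keeps 446.
Round 1 (the wife proposes): the husband can get 446 next round, worth 0.86 × 446 = 383.56 now; the wife offers that and keeps 116.44.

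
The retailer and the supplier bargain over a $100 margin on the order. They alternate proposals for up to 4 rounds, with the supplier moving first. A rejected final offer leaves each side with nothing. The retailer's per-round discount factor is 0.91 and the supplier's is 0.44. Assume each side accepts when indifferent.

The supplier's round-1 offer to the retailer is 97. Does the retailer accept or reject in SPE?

Accept

Work out the retailer's continuation value if the offer is rejected.
Round 4 (the retailer proposes): rejection yields 0 for the supplier; the retailer offers 0 and keeps 100.
Round 3 (the supplier proposes): the retailer can get 100 next round, worth 0.91 × 100 = 91 now, so the supplier offers 91, keeping 9.
Round 2 (the retailer proposes): the supplier can get 9 next round, worth 0.44 × 9 = 3.96 now; the retailer offers that and keeps 96.04.
So by rejecting in round 1, the retailer gets 96.04 next round, worth 0.91 × 96.04 = 87.3964 now.
Offer 97 ≥ 87.3964, so the retailer accepts.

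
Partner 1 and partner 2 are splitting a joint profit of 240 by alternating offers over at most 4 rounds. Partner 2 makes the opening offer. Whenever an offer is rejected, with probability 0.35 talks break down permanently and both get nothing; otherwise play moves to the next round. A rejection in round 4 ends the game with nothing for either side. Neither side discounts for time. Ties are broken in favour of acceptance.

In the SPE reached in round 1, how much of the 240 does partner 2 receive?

Round 4 (partner 1 proposes): partner 2 will accept anything ≥ 0, so partner 1 offers 0 and keeps 240.
Round 3 (partner 2 proposes): rejecting gives partner 1 an expected 0.65 × 240 = 156, so partner 2 offers 156, keeping 84.
Round 2 (partner 1 proposes): rejecting gives partner 2 an expected 0.65 × 84 = 54.6, so partner 1 offers 54.6, keeping 185.4.
Round 1 (partner 2 proposes): rejecting gives partner 1 an expected 0.65 × 185.4 = 120.51. Partner 2 offers 120.51 and keeps 240 − 120.51 = 119.49.

119.49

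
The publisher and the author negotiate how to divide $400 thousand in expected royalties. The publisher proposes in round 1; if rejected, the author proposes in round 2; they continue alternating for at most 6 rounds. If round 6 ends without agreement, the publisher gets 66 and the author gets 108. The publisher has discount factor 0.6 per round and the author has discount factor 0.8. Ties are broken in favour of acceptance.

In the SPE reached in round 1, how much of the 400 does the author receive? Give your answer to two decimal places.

251.00

Round 6 (the author proposes): the publisher gets 66 if talks fail, so the author offers 66 and keeps 334.
Round 5 (the publisher proposes): the author can get 334 next round, worth 0.8 × 334 = 267.2 now. The publisher offers 267.2 and keeps 400 − 267.2 = 132.8.
Round 4 (the author proposes): the publisher can get 132.8 next round, worth 0.6 × 132.8 = 79.68 now; the author offers that and keeps 320.32.
Round 3 (the publisher proposes): the author can get 320.32 next round, worth 0.8 × 320.32 = 256.256 now; the publisher offers that and keeps 143.744.
Round 2 (the author proposes): the publisher can get 143.744 next round, worth 0.6 × 143.744 = 86.2464 now, so the author offers 86.2464, keeping 313.7536.
Round 1 (the publisher proposes): the author can get 313.7536 next round, worth 0.8 × 313.7536 = 251.00288 now; the publisher offers that and keeps 148.99712.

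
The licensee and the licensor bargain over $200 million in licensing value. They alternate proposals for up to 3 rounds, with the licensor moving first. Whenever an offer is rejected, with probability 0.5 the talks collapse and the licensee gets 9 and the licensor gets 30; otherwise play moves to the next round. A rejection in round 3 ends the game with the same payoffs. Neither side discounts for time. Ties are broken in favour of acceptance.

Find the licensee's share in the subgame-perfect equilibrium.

Round 3 (the licensor proposes): the licensee gets 9 if talks fail, so the licensor offers 9 and keeps 191.
Round 2 (the licensee proposes): rejecting gives the licensor an expected 0.5 × 191 + 0.5 × 30 = 110.5. The licensee offers 110.5 and keeps 200 − 110.5 = 89.5.
Round 1 (the licensor proposes): rejecting gives the licensee an expected 0.5 × 89.5 + 0.5 × 9 = 49.25; the licensor offers that and keeps 150.75.

49.25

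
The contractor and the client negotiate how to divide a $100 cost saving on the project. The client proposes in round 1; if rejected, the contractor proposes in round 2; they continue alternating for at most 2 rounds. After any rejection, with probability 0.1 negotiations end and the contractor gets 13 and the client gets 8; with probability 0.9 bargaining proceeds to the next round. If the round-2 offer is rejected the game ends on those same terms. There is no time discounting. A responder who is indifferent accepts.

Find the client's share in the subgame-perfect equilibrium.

15.9

By backward induction:
Round 2 (the contractor proposes): the client gets 8 if talks fail, so the contractor offers 8 and keeps 92.
Round 1 (the client proposes): rejecting gives the contractor an expected 0.9 × 92 + 0.1 × 13 = 84.1, so the client offers 84.1, keeping 15.9.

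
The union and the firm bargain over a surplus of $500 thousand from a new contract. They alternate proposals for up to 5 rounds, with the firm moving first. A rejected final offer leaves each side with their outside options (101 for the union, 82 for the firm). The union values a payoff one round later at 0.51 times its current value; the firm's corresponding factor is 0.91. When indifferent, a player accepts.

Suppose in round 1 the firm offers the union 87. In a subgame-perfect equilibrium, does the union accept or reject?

Round 5 (the firm proposes): the union gets 101 if talks fail, so the firm offers 101 and keeps 399.
Round 4 (the union proposes): the firm can get 399 next round, worth 0.91 × 399 = 363.09 now, so the union offers 363.09, keeping 136.91.
Round 3 (the firm proposes): the union can get 136.91 next round, worth 0.51 × 136.91 = 69.8241 now, so the firm offers 69.8241, keeping 430.1759.
Round 2 (the union proposes): the firm can get 430.1759 next round, worth 0.91 × 430.1759 = 391.460069 now. The union offers 391.460069 and keeps 500 − 391.460069 = 108.539931.
So by rejecting in round 1, the union gets 108.539931 next round, worth 0.51 × 108.539931 = 55.35536481 now.
Offer 87 ≥ 55.35536481, so the union accepts.

Accept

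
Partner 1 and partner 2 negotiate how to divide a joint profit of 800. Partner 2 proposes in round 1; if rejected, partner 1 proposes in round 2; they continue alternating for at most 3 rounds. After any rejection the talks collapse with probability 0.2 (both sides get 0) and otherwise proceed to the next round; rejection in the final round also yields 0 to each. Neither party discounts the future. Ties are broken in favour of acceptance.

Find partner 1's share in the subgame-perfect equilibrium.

Round 3 (partner 2 proposes): rejection yields 0 for partner 1; partner 2 offers 0 and keeps 800.
Round 2 (partner 1 proposes): rejecting gives partner 2 an expected 0.8 × 800 = 640; partner 1 offers that and keeps 160.
Round 1 (partner 2 proposes): rejecting gives partner 1 an expected 0.8 × 160 = 128, so partner 2 offers 128, keeping 672.

128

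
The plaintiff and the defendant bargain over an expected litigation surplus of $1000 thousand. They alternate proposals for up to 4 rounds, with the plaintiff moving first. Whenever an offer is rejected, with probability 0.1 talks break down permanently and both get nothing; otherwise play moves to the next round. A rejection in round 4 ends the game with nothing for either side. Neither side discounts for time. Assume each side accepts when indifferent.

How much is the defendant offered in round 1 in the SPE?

Round 4 (the defendant proposes): rejection yields 0 for the plaintiff; the defendant offers 0 and keeps 1000.
Round 3 (the plaintiff proposes): rejecting gives the defendant an expected 0.9 × 1000 = 900. The plaintiff offers 900 and keeps 1000 − 900 = 100.
Round 2 (the defendant proposes): rejecting gives the plaintiff an expected 0.9 × 100 = 90, so the defendant offers 90, keeping 910.
Round 1 (the plaintiff proposes): rejecting gives the defendant an expected 0.9 × 910 = 819, so the plaintiff offers 819, keeping 181.

819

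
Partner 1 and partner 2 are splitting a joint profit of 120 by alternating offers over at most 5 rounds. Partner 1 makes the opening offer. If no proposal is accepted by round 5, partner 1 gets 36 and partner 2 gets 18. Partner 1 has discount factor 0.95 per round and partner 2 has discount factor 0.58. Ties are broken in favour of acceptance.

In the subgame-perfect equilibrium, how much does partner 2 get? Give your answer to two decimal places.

10.86

Round 5 (partner 1 proposes): partner 2 gets 18 if talks fail, so partner 1 offers 18 and keeps 102.
Round 4 (partner 2 proposes): partner 1 can get 102 next round, worth 0.95 × 102 = 96.9 now. Partner 2 offers 96.9 and keeps 120 − 96.9 = 23.1.
Round 3 (partner 1 proposes): partner 2 can get 23.1 next round, worth 0.58 × 23.1 = 13.398 now, so partner 1 offers 13.398, keeping 106.602.
Round 2 (partner 2 proposes): partner 1 can get 106.602 next round, worth 0.95 × 106.602 = 101.2719 now, so partner 2 offers 101.2719, keeping 18.7281.
Round 1 (partner 1 proposes): partner 2 can get 18.7281 next round, worth 0.58 × 18.7281 = 10.862298 now, so partner 1 offers 10.862298, keeping 109.137702.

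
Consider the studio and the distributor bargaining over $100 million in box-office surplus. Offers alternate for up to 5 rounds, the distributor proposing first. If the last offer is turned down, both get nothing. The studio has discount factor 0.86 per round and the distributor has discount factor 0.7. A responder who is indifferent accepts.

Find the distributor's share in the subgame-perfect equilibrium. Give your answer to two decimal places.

Round 5 (the distributor proposes): rejection yields 0 for the studio; the distributor offers 0 and keeps 100.
Round 4 (the studio proposes): the distributor can get 100 next round, worth 0.7 × 100 = 70 now; the studio offers that and keeps 30.
Round 3 (the distributor proposes): the studio can get 30 next round, worth 0.86 × 30 = 25.8 now. The distributor offers 25.8 and keeps 100 − 25.8 = 74.2.
Round 2 (the studio proposes): the distributor can get 74.2 next round, worth 0.7 × 74.2 = 51.94 now. The studio offers 51.94 and keeps 100 − 51.94 = 48.06.
Round 1 (the distributor proposes): the studio can get 48.06 next round, worth 0.86 × 48.06 = 41.3316 now, so the distributor offers 41.3316, keeping 58.6684.

58.67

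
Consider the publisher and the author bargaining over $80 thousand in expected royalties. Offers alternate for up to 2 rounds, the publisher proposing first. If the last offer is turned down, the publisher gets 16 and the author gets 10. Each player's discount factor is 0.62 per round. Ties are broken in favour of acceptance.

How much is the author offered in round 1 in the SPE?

39.68

Round 2 (the author proposes): the publisher gets 16 if talks fail, so the author offers 16 and keeps 64.
Round 1 (the publisher proposes): the author can get 64 next round, worth 0.62 × 64 = 39.68 now; the publisher offers that and keeps 40.32.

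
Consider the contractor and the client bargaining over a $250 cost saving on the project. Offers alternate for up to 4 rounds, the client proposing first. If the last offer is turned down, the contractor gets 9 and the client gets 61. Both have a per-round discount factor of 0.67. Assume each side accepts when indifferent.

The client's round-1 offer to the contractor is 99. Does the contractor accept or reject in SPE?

Reject

Round 4 (the contractor proposes): the client gets 61 if talks fail, so the contractor offers 61 and keeps 189.
Round 3 (the client proposes): the contractor can get 189 next round, worth 0.67 × 189 = 126.63 now; the client offers that and keeps 123.37.
Round 2 (the contractor proposes): the client can get 123.37 next round, worth 0.67 × 123.37 = 82.6579 now, so the contractor offers 82.6579, keeping 167.3421.
So by rejecting in round 1, the contractor gets 167.3421 next round, worth 0.67 × 167.3421 = 112.119207 now.
Offer 99 < 112.119207, so the contractor rejects.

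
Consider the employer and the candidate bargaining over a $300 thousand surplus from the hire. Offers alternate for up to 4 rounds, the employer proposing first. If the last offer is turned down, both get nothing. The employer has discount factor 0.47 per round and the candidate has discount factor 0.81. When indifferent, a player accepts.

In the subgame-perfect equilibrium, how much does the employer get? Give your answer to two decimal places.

78.70

Round 4 (the candidate proposes): rejection yields 0 for the employer; the candidate offers 0 and keeps 300.
Round 3 (the employer proposes): the candidate can get 300 next round, worth 0.81 × 300 = 243 now. The employer offers 243 and keeps 300 − 243 = 57.
Round 2 (the candidate proposes): the employer can get 57 next round, worth 0.47 × 57 = 26.79 now; the candidate offers that and keeps 273.21.
Round 1 (the employer proposes): the candidate can get 273.21 next round, worth 0.81 × 273.21 = 221.3001 now, so the employer offers 221.3001, keeping 78.6999.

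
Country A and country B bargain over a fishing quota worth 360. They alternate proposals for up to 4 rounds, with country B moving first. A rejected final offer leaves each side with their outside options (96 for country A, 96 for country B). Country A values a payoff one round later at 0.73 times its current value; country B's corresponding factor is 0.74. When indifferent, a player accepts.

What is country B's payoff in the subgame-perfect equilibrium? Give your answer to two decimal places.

Round 4 (country A proposes): country B gets 96 if talks fail, so country A offers 96 and keeps 264.
Round 3 (country B proposes): country A can get 264 next round, worth 0.73 × 264 = 192.72 now; country B offers that and keeps 167.28.
Round 2 (country A proposes): country B can get 167.28 next round, worth 0.74 × 167.28 = 123.7872 now. Country A offers 123.7872 and keeps 360 − 123.7872 = 236.2128.
Round 1 (country B proposes): country A can get 236.2128 next round, worth 0.73 × 236.2128 = 172.435344 now; country B offers that and keeps 187.564656.

187.56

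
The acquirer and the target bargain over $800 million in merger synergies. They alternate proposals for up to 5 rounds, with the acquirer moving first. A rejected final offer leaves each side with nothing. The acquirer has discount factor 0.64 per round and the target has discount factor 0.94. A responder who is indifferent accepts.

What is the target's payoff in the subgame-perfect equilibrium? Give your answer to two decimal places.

By backward induction:
Round 5 (the acquirer proposes): the target will accept anything ≥ 0, so the acquirer offers 0 and keeps 800.
Round 4 (the target proposes): the acquirer can get 800 next round, worth 0.64 × 800 = 512 now; the target offers that and keeps 288.
Round 3 (the acquirer proposes): the target can get 288 next round, worth 0.94 × 288 = 270.72 now; the acquirer offers that and keeps 529.28.
Round 2 (the target proposes): the acquirer can get 529.28 next round, worth 0.64 × 529.28 = 338.7392 now. The target offers 338.7392 and keeps 800 − 338.7392 = 461.2608.
Round 1 (the acquirer proposes): the target can get 461.2608 next round, worth 0.94 × 461.2608 = 433.585152 now, so the acquirer offers 433.585152, keeping 366.414848.

433.59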